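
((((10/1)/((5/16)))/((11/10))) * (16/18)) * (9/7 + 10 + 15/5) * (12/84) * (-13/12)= -832000/14553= -57.17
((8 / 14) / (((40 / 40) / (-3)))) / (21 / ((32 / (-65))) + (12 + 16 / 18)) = 3456 / 60011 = 0.06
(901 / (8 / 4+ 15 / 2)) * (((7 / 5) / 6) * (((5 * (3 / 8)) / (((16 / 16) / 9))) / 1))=56763 / 152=373.44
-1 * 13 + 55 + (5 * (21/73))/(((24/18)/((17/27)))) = 37387/876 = 42.68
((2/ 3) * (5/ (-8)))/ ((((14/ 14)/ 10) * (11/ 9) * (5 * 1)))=-0.68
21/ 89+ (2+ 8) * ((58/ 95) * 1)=10723/ 1691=6.34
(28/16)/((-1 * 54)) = -7/216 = -0.03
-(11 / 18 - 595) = 10699 / 18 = 594.39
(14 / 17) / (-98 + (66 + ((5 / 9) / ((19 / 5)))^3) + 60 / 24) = -140005908 / 5014680383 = -0.03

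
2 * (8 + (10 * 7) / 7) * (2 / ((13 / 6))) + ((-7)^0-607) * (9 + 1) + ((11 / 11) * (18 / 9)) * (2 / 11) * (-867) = -906912 / 143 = -6342.04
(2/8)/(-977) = -1/3908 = -0.00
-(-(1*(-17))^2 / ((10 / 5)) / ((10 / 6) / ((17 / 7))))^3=3201872665419 / 343000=9334905.73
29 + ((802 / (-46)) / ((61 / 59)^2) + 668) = 58255470 / 85583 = 680.69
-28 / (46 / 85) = -1190 / 23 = -51.74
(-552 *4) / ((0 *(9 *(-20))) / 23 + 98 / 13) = -14352 / 49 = -292.90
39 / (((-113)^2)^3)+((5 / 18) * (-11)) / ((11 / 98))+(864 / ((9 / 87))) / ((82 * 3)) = 5169486201742538 / 768240196712721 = 6.73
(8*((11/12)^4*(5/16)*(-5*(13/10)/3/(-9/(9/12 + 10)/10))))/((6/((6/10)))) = 40921595/8957952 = 4.57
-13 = -13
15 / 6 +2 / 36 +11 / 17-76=-11138 / 153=-72.80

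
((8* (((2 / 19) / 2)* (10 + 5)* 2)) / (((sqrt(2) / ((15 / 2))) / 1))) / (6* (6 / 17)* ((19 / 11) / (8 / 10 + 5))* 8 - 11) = -4880700* sqrt(2) / 613567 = -11.25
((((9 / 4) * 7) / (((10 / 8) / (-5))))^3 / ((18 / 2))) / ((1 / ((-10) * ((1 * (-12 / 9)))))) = -370440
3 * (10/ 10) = 3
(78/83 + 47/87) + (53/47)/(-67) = 33270650/22738929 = 1.46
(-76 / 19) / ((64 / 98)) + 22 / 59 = -2715 / 472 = -5.75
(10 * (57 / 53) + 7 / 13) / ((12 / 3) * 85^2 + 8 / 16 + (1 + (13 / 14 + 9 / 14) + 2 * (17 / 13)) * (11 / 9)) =980406 / 2509518359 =0.00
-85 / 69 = -1.23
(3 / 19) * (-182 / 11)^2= 99372 / 2299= 43.22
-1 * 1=-1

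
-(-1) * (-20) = -20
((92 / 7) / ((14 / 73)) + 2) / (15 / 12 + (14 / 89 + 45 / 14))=15.26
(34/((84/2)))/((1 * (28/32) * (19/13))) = 1768/2793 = 0.63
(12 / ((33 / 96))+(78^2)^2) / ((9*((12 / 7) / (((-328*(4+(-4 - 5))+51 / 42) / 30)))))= 1443742775 / 11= 131249343.18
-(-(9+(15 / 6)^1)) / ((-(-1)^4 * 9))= -1.28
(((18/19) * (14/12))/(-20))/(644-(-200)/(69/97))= -0.00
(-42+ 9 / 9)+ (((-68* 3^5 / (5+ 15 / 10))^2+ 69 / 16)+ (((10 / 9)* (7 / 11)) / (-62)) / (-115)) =1233481401551935 / 190867248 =6462509.49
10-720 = -710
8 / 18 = 4 / 9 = 0.44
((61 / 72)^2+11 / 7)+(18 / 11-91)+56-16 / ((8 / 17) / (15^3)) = -45816931915 / 399168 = -114781.07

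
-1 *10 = -10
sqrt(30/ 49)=sqrt(30)/ 7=0.78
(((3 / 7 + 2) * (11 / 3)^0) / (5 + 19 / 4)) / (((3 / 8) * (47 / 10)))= 5440 / 38493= 0.14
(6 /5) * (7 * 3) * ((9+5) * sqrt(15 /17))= 1764 * sqrt(255) /85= 331.40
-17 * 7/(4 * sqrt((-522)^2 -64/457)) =-119 * sqrt(14226995417)/249050248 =-0.06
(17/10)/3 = 17/30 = 0.57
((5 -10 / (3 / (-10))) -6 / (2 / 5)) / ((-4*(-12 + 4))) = 35 / 48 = 0.73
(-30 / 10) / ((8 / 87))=-261 / 8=-32.62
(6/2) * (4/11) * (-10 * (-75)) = 9000/11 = 818.18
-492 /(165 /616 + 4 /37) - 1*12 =-25092 /19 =-1320.63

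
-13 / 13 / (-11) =0.09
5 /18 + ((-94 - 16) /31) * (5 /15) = -505 /558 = -0.91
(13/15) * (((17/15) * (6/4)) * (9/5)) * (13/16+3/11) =126633/44000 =2.88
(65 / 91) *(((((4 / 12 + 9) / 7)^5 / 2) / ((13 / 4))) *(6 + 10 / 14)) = 3.11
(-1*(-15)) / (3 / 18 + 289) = 18 / 347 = 0.05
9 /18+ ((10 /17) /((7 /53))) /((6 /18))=3299 /238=13.86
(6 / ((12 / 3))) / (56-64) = -3 / 16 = -0.19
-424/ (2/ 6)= -1272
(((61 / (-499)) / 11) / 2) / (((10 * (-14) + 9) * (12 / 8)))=0.00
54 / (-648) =-1 / 12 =-0.08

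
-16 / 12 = -4 / 3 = -1.33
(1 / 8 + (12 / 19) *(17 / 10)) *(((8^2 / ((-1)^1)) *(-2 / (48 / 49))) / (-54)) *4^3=-1428448 / 7695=-185.63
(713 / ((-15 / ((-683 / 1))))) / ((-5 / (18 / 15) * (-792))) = 486979 / 49500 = 9.84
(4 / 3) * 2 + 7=29 / 3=9.67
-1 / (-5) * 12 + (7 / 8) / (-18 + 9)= 829 / 360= 2.30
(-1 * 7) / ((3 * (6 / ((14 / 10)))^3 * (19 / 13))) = -0.02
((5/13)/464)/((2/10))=25/6032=0.00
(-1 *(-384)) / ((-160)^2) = 0.02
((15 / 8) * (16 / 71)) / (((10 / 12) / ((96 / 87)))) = 1152 / 2059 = 0.56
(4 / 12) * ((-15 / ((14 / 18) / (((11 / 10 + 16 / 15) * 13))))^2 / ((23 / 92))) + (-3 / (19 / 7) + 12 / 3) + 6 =366303106 / 931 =393451.24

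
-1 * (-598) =598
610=610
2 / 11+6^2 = 36.18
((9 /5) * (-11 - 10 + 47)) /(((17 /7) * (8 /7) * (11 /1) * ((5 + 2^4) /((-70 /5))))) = -1911 /1870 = -1.02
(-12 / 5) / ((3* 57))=-4 / 285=-0.01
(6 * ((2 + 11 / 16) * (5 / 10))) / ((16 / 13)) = 1677 / 256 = 6.55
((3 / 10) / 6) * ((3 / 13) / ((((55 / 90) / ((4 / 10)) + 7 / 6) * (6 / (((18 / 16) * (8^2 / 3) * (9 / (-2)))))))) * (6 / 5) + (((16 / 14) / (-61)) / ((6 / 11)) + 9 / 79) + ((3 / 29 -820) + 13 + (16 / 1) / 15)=-24851831095717 / 30839551925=-805.84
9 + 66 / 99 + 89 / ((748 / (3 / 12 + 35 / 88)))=1924115 / 197472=9.74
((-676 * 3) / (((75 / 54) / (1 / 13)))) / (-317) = 2808 / 7925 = 0.35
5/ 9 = 0.56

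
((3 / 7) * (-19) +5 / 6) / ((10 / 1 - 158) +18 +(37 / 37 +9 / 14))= 307 / 5391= 0.06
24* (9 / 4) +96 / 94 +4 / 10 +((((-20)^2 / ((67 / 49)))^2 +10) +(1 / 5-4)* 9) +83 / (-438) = 85609.11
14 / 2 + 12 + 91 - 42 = 68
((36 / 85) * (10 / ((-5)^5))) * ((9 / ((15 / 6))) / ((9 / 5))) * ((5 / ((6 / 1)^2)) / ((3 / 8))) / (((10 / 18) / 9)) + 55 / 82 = 2851027 / 4356250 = 0.65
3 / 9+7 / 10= 31 / 30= 1.03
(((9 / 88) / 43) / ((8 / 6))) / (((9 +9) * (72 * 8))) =1 / 5812224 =0.00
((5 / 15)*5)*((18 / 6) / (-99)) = -5 / 99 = -0.05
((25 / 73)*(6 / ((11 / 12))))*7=12600 / 803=15.69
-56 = -56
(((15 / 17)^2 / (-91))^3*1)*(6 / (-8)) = 34171875 / 72757488035596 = 0.00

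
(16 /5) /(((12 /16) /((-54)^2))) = 12441.60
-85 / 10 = -17 / 2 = -8.50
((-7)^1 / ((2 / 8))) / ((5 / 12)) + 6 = -306 / 5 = -61.20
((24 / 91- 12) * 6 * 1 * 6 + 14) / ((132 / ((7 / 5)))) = -18587 / 4290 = -4.33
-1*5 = -5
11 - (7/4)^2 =127/16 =7.94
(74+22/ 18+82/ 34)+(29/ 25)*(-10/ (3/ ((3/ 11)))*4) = 617794/ 8415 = 73.42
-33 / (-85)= 33 / 85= 0.39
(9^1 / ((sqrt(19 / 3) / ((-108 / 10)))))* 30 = -2916* sqrt(57) / 19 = -1158.70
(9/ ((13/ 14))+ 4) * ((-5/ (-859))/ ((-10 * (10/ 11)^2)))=-10769/ 1116700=-0.01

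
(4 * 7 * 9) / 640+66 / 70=1497 / 1120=1.34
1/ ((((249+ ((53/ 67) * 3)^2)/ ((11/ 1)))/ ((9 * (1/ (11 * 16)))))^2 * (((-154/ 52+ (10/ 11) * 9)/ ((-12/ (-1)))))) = 77803478181/ 6935721619732096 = 0.00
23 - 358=-335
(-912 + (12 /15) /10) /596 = -11399 /7450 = -1.53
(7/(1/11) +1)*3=234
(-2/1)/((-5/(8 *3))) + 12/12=53/5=10.60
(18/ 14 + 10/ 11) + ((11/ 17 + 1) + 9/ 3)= 8956/ 1309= 6.84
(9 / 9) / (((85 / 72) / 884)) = 748.80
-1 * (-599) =599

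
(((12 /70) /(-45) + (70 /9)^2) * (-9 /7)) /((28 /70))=-428723 /2205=-194.43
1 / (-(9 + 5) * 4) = -1 / 56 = -0.02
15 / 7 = 2.14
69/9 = 23/3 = 7.67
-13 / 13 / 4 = -1 / 4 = -0.25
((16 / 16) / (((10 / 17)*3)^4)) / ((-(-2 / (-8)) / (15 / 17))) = -0.36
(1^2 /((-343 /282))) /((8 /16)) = -564 /343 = -1.64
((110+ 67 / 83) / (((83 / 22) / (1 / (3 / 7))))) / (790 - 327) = 1416338 / 9568821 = 0.15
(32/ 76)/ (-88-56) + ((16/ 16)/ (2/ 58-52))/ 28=-26057/ 7215516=-0.00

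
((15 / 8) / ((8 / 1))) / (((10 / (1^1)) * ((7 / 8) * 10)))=0.00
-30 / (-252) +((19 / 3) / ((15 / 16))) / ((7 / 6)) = 1241 / 210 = 5.91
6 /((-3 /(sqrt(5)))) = -2*sqrt(5) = -4.47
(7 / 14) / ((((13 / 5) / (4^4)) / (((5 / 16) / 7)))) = 200 / 91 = 2.20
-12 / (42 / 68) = -136 / 7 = -19.43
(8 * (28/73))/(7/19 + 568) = 0.01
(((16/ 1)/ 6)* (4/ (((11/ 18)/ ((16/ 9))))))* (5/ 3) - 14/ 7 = 4922/ 99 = 49.72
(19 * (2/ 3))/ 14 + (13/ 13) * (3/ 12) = 97/ 84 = 1.15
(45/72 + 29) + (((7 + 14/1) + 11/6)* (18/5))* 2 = 7761/40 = 194.02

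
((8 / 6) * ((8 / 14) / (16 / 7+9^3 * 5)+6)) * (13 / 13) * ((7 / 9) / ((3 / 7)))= 30025240 / 2068011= 14.52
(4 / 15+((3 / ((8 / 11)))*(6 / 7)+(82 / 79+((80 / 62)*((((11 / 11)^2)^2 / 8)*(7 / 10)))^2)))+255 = 259.85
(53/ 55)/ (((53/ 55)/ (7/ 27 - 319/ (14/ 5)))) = -113.67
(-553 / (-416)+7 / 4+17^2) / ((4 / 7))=511.14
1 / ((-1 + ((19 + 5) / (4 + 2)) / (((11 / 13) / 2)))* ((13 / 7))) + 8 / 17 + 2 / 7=117973 / 143871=0.82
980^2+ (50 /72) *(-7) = 34574225 /36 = 960395.14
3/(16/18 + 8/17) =459/208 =2.21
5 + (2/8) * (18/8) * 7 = 143/16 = 8.94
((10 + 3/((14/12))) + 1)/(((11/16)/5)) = 98.70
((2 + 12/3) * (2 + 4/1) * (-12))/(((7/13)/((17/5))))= -95472/35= -2727.77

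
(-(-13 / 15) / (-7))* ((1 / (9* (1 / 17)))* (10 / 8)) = -221 / 756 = -0.29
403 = 403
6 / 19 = 0.32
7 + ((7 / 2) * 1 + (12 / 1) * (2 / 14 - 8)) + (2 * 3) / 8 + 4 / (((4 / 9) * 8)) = -4587 / 56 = -81.91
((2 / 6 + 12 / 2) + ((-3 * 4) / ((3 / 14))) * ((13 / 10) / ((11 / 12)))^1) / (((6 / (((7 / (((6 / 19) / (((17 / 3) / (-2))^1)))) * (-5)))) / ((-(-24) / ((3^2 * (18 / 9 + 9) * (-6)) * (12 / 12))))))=27265399 / 176418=154.55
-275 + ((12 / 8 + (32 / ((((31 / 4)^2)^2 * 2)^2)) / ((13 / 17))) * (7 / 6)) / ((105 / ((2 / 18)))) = -4939485180571265509 / 17961885248507460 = -275.00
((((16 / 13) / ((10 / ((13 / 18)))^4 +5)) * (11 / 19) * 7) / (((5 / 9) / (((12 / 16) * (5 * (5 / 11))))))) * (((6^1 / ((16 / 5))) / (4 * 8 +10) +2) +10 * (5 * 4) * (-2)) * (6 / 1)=-0.99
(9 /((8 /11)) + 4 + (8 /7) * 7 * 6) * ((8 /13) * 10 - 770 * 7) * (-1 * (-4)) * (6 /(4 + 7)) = -108134550 /143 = -756185.66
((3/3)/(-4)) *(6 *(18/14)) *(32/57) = -144/133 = -1.08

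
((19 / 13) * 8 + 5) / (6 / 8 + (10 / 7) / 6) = 18228 / 1079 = 16.89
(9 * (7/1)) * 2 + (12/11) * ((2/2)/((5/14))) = 7098/55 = 129.05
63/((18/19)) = 133/2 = 66.50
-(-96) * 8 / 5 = 768 / 5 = 153.60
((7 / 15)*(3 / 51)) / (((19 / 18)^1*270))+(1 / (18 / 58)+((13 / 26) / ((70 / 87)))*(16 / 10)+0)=2145092 / 508725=4.22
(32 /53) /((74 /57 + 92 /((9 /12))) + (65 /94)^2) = 16116864 /3321828053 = 0.00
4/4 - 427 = -426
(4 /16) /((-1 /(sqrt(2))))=-sqrt(2) /4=-0.35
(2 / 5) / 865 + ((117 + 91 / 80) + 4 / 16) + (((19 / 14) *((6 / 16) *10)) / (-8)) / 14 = 3210206599 / 27126400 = 118.34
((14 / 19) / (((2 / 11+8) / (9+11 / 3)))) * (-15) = -154 / 9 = -17.11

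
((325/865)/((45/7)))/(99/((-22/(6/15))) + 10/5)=455/1557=0.29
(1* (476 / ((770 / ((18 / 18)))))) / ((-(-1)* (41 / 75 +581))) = 255 / 239888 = 0.00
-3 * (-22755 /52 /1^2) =68265 /52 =1312.79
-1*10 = -10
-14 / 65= -0.22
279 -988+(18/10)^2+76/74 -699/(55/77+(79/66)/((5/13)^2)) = -784.11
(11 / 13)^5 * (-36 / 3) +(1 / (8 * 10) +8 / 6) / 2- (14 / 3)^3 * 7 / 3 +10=-1114776383507 / 4811957280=-231.67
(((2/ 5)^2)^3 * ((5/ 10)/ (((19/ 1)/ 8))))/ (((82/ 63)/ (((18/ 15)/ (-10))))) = -0.00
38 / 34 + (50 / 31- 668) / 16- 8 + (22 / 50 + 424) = 39620751 / 105400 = 375.91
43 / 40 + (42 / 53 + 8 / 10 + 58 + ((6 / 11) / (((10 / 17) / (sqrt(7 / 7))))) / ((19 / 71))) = 28415839 / 443080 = 64.13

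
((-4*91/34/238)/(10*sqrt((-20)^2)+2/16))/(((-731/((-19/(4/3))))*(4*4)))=-741/2705805272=-0.00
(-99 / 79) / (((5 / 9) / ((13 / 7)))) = -11583 / 2765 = -4.19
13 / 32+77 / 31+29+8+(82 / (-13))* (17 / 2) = -177001 / 12896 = -13.73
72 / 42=12 / 7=1.71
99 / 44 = 9 / 4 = 2.25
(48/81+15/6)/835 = 1/270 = 0.00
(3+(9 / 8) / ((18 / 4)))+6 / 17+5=585 / 68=8.60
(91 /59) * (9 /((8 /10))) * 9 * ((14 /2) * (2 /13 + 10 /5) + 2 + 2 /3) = 163485 /59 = 2770.93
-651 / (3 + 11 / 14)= -9114 / 53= -171.96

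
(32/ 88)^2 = 16/ 121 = 0.13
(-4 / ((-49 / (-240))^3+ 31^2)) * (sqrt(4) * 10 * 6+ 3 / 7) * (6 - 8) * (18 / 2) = 839061504000 / 92994871543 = 9.02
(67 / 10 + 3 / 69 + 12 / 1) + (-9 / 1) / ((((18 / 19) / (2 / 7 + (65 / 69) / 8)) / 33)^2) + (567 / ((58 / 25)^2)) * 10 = -177170566193501 / 251130942720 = -705.49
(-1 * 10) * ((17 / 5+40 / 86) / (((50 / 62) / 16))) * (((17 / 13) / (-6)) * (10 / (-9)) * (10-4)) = -9342656 / 8385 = -1114.21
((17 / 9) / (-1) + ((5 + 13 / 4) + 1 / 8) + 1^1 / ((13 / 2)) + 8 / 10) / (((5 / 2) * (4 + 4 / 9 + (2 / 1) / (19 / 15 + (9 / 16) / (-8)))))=79979243 / 164372000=0.49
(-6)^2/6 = 6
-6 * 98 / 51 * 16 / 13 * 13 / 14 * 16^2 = -3373.18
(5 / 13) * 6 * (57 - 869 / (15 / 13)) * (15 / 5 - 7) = 83536 / 13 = 6425.85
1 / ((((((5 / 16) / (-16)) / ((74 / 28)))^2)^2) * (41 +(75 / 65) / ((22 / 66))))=3270093207240704 / 433680625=7540325.80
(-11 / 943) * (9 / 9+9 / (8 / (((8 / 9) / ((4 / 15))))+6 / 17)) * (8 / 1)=-4884 / 12259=-0.40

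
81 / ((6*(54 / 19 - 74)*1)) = -513 / 2704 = -0.19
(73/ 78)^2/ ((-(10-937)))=0.00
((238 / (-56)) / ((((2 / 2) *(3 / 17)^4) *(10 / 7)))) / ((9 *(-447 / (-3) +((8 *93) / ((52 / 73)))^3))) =-21835980803 / 72995315405869800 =-0.00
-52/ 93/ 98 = -26/ 4557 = -0.01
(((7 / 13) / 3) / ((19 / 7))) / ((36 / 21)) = 343 / 8892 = 0.04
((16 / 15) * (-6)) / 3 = -2.13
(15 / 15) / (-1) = -1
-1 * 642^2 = -412164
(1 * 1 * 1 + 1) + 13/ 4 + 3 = 33/ 4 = 8.25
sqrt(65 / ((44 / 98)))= 7*sqrt(1430) / 22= 12.03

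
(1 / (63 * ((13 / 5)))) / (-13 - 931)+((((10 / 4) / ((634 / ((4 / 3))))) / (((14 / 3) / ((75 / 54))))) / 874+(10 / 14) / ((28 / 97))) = 2.47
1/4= 0.25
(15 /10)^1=3 /2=1.50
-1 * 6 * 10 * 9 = -540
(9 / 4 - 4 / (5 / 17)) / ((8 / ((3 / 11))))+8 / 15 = 773 / 5280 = 0.15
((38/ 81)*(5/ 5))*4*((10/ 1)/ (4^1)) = 380/ 81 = 4.69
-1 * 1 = -1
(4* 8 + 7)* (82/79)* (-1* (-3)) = 9594/79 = 121.44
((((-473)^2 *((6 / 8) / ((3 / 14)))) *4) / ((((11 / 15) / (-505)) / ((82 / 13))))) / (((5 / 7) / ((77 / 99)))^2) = -5662197559172 / 351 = -16131616977.70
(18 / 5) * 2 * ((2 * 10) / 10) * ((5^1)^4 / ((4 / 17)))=38250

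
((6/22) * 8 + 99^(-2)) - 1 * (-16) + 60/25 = 1008617/49005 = 20.58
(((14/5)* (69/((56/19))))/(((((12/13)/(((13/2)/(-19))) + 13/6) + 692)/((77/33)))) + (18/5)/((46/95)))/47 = 1234635789/7579420690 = 0.16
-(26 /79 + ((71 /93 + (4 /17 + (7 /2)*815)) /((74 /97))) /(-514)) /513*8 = 66014417237 /609271935183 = 0.11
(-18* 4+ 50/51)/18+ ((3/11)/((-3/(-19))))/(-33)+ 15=611047/55539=11.00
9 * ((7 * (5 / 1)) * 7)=2205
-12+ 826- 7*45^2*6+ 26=-84210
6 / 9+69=209 / 3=69.67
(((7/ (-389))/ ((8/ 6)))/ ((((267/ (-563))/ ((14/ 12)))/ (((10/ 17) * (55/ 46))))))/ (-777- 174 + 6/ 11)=-16690135/ 679331323224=-0.00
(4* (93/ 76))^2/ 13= 8649/ 4693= 1.84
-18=-18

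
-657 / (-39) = 219 / 13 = 16.85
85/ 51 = 5/ 3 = 1.67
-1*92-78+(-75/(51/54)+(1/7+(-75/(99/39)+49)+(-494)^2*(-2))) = -639187075/1309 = -488301.81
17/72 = 0.24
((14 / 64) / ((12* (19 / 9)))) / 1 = 21 / 2432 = 0.01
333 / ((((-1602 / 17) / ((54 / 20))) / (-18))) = 152847 / 890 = 171.74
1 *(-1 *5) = -5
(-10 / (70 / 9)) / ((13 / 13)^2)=-9 / 7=-1.29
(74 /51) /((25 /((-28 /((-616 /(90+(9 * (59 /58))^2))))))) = 7211559 /15726700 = 0.46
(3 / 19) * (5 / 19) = 15 / 361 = 0.04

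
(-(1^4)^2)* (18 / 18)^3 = -1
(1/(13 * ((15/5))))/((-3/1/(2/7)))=-2/819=-0.00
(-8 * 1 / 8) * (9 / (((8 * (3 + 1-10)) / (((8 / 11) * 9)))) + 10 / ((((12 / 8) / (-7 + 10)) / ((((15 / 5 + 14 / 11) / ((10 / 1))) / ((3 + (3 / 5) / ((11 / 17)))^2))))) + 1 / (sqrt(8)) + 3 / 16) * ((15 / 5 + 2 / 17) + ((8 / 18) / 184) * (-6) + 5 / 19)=9351040975 / 5719022496-75025 * sqrt(2) / 89148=0.44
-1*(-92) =92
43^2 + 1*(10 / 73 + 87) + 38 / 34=2404133 / 1241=1937.25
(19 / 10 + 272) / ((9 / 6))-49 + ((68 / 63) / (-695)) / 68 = 1169935 / 8757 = 133.60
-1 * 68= -68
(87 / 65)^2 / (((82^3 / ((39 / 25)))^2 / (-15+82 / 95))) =-91486503 / 451259902895000000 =-0.00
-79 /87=-0.91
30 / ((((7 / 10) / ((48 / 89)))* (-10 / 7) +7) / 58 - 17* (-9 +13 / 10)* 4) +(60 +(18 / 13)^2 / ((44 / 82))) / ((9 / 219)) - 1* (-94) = 22238207859876 / 13551639673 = 1641.00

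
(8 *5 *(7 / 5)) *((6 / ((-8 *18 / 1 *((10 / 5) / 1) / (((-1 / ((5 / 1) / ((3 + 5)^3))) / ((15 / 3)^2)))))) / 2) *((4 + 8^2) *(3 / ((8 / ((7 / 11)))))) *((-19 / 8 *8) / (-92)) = 253232 / 31625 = 8.01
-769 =-769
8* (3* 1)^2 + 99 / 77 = 513 / 7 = 73.29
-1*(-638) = 638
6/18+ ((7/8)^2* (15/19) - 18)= -62243/3648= -17.06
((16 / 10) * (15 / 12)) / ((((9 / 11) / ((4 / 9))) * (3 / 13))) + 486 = 119242 / 243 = 490.71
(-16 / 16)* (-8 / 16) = 1 / 2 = 0.50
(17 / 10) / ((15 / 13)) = 221 / 150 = 1.47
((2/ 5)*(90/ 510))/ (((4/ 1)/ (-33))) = -99/ 170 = -0.58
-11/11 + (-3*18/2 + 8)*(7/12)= -145/12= -12.08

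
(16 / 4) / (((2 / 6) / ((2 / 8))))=3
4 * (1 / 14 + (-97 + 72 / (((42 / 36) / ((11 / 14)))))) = -9494 / 49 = -193.76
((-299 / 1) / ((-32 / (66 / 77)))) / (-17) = -897 / 1904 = -0.47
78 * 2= 156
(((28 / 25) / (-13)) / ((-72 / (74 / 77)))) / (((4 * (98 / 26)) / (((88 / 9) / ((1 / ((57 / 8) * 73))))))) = 51319 / 132300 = 0.39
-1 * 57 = -57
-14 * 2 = -28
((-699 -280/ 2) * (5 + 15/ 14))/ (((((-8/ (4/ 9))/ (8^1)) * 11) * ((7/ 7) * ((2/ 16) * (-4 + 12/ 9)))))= -142630/ 231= -617.45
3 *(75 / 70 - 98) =-4071 / 14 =-290.79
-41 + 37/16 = -619/16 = -38.69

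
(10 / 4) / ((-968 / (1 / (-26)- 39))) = 5075 / 50336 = 0.10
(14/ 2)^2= 49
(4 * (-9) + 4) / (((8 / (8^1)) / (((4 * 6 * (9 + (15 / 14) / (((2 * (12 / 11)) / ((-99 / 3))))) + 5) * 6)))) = 225696 / 7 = 32242.29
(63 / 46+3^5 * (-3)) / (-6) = 11157 / 92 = 121.27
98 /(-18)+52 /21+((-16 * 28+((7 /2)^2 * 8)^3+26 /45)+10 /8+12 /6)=395112841 /420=940744.86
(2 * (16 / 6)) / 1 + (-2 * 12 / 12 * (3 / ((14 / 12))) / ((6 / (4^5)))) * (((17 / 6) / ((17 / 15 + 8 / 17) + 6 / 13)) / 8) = -20873456 / 143787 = -145.17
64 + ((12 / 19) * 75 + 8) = 2268 / 19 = 119.37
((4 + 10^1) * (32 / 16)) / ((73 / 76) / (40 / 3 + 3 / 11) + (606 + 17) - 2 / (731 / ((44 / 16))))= 698450032 / 15542086509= 0.04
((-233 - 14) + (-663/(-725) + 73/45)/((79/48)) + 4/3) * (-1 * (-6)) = -83893686/57275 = -1464.75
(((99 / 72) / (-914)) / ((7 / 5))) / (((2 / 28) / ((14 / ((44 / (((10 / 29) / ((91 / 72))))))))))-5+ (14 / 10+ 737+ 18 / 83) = 52453464964 / 71499935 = 733.62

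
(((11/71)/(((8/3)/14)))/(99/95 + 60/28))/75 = 10241/3007560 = 0.00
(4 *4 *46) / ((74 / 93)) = 34224 / 37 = 924.97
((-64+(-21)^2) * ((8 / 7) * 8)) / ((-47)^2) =24128 / 15463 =1.56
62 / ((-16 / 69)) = -2139 / 8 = -267.38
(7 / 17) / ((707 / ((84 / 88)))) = 0.00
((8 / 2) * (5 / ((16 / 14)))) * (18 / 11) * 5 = 1575 / 11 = 143.18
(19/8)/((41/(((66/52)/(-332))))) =-627/2831296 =-0.00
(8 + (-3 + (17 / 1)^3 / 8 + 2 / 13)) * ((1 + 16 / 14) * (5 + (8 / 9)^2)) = 21575675 / 2808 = 7683.64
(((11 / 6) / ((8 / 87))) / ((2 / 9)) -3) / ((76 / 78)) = 108225 / 1216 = 89.00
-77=-77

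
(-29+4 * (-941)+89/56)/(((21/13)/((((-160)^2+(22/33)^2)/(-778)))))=17665247483/228732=77231.20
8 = 8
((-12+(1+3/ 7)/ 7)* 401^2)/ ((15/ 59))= -5483635702/ 735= -7460728.85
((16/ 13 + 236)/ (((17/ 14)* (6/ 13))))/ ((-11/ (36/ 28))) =-9252/ 187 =-49.48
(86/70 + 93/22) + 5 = 8051/770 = 10.46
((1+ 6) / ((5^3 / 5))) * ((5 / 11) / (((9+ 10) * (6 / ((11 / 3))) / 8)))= 28 / 855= 0.03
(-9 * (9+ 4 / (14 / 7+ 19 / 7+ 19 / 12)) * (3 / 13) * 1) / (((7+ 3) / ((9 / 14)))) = -1.29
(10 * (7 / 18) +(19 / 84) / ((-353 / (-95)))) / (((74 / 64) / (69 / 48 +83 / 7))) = 523167595 / 11519802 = 45.41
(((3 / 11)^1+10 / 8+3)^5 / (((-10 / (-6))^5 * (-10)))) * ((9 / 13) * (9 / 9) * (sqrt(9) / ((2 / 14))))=-14332879835081073 / 66997216000000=-213.93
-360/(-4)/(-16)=-45/8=-5.62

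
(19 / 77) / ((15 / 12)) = 76 / 385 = 0.20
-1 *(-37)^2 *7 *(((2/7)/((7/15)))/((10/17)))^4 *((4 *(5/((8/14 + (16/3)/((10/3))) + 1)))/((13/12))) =-100124974800/1529437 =-65465.25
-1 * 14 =-14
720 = 720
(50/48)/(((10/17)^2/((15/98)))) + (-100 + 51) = -152219/3136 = -48.54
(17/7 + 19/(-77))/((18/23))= 92/33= 2.79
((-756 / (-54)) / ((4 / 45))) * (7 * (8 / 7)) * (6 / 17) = 7560 / 17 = 444.71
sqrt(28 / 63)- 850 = -849.33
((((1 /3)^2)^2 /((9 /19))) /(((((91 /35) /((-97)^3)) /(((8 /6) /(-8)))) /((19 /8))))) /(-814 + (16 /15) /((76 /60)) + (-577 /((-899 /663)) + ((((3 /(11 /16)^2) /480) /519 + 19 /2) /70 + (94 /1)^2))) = 103080193198514060375 /240477759134505444708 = 0.43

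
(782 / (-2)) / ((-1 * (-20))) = -391 / 20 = -19.55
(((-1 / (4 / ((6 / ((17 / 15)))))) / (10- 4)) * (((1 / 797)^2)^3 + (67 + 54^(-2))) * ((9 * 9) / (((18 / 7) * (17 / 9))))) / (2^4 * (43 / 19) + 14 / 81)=-899083200923696268040075515 / 132720876888462693229104448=-6.77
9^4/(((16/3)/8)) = 19683/2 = 9841.50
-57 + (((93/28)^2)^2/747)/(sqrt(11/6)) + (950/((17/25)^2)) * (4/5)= 8311689 * sqrt(66)/561180928 + 458527/289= 1586.72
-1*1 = -1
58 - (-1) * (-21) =37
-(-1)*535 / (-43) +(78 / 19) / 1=-6811 / 817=-8.34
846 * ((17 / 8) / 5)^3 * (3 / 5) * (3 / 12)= 6234597 / 640000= 9.74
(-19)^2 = 361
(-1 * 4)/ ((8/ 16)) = -8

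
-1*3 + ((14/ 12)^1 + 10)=8.17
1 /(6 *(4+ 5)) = 1 /54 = 0.02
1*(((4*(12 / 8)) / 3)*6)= 12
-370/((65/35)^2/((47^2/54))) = -20024585/4563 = -4388.47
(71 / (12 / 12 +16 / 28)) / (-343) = -71 / 539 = -0.13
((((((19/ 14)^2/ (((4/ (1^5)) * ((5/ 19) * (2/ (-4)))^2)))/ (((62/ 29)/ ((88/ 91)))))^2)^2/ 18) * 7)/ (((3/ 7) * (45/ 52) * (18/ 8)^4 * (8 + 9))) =1529291618948921388539078794445312/ 30339785369079622468492154296875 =50.41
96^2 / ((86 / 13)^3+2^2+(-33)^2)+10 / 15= 7.33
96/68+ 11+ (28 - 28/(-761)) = 523283/12937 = 40.45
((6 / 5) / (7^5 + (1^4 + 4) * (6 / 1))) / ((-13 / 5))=-6 / 218881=-0.00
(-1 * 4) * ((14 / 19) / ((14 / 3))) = -12 / 19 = -0.63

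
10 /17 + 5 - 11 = -92 /17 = -5.41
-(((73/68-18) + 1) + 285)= -18297/68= -269.07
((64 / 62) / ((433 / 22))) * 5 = 3520 / 13423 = 0.26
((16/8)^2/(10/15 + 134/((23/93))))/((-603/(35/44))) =-805/82762152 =-0.00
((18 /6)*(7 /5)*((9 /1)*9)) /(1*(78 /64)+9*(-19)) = -18144 /9055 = -2.00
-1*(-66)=66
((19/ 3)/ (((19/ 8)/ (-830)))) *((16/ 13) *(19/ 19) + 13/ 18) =-1517240/ 351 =-4322.62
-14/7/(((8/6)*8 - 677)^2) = -0.00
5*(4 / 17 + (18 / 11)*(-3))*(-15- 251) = 1162420 / 187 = 6216.15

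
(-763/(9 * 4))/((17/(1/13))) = -763/7956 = -0.10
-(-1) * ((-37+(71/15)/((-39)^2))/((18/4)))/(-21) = 1688168/4312035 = 0.39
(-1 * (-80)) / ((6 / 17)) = 680 / 3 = 226.67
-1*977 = -977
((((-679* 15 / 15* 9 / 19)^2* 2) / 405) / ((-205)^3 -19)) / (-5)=461041 / 38875837300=0.00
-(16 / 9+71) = -655 / 9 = -72.78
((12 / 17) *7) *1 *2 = 168 / 17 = 9.88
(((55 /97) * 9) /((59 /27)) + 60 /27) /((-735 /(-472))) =53656 /18333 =2.93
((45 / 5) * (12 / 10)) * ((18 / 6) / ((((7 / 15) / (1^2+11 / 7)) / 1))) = 8748 / 49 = 178.53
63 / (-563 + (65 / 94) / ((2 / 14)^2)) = -1974 / 16579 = -0.12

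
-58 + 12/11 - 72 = -1418/11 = -128.91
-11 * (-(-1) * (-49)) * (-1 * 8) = -4312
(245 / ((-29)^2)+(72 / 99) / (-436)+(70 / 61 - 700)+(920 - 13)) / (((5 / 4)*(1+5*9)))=25641901352 / 7073638385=3.62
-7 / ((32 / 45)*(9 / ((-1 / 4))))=35 / 128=0.27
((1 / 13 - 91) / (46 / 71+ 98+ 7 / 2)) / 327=-55948 / 20553585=-0.00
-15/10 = -3/2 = -1.50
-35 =-35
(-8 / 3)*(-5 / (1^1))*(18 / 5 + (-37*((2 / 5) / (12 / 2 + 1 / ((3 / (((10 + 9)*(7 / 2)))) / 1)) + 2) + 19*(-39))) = -5488616 / 507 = -10825.67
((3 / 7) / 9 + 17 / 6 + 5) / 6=1.31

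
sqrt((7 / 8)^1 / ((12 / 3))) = 0.47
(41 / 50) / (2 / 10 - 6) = -41 / 290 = -0.14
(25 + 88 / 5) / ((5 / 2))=17.04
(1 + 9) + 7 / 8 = 87 / 8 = 10.88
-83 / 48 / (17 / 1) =-0.10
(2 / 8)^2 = 1 / 16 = 0.06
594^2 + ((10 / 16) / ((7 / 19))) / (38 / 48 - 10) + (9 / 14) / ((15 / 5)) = 1091674677 / 3094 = 352836.03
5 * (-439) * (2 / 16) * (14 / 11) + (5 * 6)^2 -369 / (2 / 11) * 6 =-511553 / 44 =-11626.20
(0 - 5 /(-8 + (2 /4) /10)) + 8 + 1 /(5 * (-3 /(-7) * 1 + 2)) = 117733 /13515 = 8.71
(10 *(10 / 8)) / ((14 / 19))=475 / 28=16.96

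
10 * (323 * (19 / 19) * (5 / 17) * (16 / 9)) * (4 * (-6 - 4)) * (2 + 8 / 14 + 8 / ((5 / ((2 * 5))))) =-1254603.17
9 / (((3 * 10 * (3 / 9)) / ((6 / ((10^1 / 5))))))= 27 / 10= 2.70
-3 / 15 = -1 / 5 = -0.20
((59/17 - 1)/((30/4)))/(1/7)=196/85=2.31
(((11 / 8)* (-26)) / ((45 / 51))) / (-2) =2431 / 120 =20.26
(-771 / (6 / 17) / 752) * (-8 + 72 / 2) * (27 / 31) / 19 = -825741 / 221464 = -3.73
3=3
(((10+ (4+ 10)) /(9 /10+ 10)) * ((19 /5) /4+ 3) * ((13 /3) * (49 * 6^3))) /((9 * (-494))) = -185808 /2071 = -89.72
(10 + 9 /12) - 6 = 19 /4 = 4.75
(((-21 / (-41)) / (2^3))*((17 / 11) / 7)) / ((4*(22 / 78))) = 1989 / 158752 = 0.01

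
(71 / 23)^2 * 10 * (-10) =-504100 / 529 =-952.93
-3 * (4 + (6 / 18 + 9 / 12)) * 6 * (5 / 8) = -915 / 16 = -57.19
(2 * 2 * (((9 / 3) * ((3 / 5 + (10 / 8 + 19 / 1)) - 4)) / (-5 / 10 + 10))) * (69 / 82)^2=4813371 / 319390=15.07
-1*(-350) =350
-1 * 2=-2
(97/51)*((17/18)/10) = 97/540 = 0.18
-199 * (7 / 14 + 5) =-2189 / 2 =-1094.50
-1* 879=-879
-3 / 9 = -1 / 3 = -0.33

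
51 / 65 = 0.78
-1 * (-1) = 1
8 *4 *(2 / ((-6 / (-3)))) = 32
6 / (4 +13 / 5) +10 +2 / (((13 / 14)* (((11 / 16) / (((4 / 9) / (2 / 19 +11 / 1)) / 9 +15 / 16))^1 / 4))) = 55511032 / 2444013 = 22.71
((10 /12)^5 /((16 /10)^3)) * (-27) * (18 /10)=-78125 /16384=-4.77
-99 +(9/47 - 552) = -30588/47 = -650.81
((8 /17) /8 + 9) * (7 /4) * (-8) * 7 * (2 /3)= -591.84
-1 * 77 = -77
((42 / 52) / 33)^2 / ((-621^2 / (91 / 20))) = -343 / 48529063440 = -0.00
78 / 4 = 19.50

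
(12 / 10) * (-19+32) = 78 / 5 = 15.60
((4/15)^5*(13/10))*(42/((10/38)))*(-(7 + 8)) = -1770496/421875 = -4.20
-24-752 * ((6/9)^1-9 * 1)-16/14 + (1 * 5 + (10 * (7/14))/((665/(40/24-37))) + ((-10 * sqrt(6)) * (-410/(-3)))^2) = 1491317419/133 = 11212912.92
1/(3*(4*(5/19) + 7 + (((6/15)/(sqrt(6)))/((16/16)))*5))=2907/69505-361*sqrt(6)/208515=0.04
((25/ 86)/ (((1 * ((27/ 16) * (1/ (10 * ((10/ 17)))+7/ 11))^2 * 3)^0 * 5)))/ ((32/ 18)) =45/ 1376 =0.03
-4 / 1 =-4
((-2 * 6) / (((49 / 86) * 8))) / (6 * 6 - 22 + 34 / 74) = -4773 / 26215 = -0.18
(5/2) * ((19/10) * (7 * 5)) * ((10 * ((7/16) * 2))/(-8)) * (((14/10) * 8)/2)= -32585/32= -1018.28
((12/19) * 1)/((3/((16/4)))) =16/19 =0.84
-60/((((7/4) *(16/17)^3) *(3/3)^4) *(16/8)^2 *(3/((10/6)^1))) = -122825/21504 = -5.71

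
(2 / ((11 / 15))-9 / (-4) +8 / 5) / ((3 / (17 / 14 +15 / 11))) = 574459 / 101640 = 5.65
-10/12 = -5/6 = -0.83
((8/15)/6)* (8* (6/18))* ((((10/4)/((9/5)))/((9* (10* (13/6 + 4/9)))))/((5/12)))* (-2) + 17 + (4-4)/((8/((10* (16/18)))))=16.99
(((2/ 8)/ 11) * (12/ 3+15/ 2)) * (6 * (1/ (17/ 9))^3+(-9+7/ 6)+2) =-3351353/ 2594064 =-1.29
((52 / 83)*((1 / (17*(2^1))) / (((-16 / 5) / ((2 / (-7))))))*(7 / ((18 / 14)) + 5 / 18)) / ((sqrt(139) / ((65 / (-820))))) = -87035*sqrt(139) / 16211238624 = -0.00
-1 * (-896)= 896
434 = 434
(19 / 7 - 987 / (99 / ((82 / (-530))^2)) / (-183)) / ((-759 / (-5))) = 8061558068 / 450636732315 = 0.02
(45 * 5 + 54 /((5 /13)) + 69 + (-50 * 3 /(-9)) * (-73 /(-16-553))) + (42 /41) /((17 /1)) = 436.60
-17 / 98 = -0.17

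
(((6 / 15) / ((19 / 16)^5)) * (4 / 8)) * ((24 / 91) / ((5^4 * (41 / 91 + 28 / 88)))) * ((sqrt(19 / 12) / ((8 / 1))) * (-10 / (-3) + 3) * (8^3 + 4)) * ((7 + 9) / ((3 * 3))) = 31742492672 * sqrt(57) / 5640863034375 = 0.04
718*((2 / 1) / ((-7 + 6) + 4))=1436 / 3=478.67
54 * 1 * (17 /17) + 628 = 682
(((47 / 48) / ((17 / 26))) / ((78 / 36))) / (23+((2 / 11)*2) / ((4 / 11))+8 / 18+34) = 423 / 35768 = 0.01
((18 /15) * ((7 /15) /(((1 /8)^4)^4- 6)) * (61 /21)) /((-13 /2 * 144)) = 4292493394837504 /14819657523816029625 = 0.00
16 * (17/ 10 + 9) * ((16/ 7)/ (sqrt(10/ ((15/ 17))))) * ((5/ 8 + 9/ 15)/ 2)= 2996 * sqrt(102)/ 425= 71.20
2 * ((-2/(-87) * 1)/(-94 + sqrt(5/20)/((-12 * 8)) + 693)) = 256/3335203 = 0.00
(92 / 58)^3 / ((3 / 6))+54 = 1511678 / 24389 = 61.98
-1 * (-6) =6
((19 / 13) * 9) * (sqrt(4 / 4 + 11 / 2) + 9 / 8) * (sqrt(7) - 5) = -113.79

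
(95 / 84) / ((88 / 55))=475 / 672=0.71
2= 2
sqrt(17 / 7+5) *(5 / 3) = 10 *sqrt(91) / 21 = 4.54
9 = 9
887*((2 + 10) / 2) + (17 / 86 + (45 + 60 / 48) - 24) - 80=905485 / 172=5264.45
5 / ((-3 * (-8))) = 5 / 24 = 0.21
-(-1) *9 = 9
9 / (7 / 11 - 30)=-99 / 323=-0.31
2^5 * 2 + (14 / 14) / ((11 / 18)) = 65.64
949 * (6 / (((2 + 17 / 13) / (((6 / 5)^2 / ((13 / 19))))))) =3894696 / 1075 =3622.97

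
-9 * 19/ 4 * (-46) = 3933/ 2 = 1966.50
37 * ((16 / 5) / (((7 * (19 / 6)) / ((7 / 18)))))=592 / 285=2.08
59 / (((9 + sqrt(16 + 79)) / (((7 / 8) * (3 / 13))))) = -1593 / 208 + 177 * sqrt(95) / 208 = 0.64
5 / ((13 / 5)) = 25 / 13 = 1.92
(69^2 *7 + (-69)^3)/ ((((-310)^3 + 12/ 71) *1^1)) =10478961/ 1057580494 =0.01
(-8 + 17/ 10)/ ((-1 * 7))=9/ 10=0.90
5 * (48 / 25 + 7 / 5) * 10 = 166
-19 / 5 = -3.80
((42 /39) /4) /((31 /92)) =322 /403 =0.80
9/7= 1.29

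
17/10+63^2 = 39707/10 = 3970.70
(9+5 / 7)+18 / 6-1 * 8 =33 / 7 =4.71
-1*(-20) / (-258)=-10 / 129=-0.08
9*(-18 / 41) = -162 / 41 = -3.95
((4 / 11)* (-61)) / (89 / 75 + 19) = -9150 / 8327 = -1.10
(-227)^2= 51529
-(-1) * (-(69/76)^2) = -4761/5776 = -0.82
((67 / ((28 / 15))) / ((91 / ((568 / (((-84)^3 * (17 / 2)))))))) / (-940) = 4757 / 100554801984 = 0.00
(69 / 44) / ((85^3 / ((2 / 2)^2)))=69 / 27021500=0.00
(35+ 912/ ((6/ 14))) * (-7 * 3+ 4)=-36771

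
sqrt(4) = 2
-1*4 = -4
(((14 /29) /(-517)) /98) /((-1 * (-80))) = -1 /8396080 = -0.00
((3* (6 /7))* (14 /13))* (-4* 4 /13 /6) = -96 /169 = -0.57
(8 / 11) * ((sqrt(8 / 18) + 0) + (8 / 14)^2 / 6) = 848 / 1617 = 0.52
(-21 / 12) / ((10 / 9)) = -63 / 40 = -1.58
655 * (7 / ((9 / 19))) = 87115 / 9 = 9679.44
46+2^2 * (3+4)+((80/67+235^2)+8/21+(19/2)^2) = 311739563/5628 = 55390.82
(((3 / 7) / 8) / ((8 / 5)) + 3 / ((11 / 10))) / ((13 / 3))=40815 / 64064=0.64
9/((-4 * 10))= -9/40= -0.22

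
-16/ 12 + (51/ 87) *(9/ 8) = -469/ 696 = -0.67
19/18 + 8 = 163/18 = 9.06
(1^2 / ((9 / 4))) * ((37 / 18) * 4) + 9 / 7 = 2801 / 567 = 4.94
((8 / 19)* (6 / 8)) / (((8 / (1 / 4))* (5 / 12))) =9 / 380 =0.02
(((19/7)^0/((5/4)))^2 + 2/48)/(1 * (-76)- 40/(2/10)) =-409/165600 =-0.00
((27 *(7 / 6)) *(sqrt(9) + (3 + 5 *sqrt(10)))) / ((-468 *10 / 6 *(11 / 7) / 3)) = -441 *sqrt(10) / 1144 - 1323 / 2860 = -1.68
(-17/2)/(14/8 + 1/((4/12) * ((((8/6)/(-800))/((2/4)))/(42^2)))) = 34/6350393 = 0.00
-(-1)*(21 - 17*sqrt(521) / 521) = 21 - 17*sqrt(521) / 521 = 20.26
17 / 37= 0.46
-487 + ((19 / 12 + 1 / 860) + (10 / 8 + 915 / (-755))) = -189093337 / 389580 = -485.38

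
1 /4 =0.25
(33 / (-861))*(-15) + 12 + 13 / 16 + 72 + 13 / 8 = 399561 / 4592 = 87.01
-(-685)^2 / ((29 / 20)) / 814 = -4692250 / 11803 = -397.55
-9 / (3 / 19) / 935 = -57 / 935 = -0.06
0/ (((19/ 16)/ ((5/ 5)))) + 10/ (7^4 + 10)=10/ 2411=0.00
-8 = -8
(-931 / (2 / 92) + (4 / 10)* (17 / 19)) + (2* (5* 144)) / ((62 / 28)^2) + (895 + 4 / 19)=-3801225951 / 91295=-41636.74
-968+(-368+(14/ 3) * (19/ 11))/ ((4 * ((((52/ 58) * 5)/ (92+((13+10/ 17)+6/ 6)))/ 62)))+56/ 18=-14617393618/ 109395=-133620.31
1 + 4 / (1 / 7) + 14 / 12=181 / 6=30.17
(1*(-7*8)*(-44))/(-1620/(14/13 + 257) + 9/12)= -6613376/14835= -445.80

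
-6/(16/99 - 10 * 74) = 297/36622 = 0.01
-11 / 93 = -0.12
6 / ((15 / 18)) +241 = 1241 / 5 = 248.20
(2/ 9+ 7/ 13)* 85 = 7565/ 117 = 64.66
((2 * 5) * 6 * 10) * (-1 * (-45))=27000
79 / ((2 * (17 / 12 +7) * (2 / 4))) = 948 / 101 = 9.39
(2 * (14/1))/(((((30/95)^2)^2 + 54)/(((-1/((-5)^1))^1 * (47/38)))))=0.13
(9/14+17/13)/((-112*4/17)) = -6035/81536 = -0.07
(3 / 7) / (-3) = -1 / 7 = -0.14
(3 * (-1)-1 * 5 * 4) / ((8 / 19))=-437 / 8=-54.62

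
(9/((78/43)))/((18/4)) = 43/39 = 1.10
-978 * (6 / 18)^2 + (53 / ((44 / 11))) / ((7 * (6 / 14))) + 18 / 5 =-2013 / 20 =-100.65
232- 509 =-277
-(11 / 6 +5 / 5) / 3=-17 / 18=-0.94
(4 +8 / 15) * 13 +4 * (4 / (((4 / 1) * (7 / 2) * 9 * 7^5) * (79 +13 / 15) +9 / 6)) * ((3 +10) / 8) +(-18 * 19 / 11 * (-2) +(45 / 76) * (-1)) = 77460448145497 / 642702374820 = 120.52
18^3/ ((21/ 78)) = 151632/ 7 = 21661.71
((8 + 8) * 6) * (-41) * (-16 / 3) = 20992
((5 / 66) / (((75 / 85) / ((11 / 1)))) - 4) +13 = 179 / 18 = 9.94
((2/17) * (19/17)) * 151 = 5738/289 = 19.85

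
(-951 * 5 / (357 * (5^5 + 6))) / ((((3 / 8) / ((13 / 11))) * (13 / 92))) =-1166560 / 12295437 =-0.09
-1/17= -0.06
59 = 59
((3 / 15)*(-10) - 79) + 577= 496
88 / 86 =44 / 43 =1.02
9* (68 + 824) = 8028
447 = 447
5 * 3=15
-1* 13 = -13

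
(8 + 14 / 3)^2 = 1444 / 9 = 160.44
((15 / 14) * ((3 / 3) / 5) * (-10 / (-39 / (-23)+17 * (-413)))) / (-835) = -69 / 188728036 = -0.00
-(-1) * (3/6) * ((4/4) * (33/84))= 11/56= 0.20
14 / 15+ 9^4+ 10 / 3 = 98479 / 15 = 6565.27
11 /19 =0.58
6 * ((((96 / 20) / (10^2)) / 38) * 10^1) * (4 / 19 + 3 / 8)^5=50256535041 / 9634996428800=0.01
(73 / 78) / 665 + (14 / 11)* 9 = 6536423 / 570570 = 11.46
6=6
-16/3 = -5.33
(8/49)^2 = 64/2401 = 0.03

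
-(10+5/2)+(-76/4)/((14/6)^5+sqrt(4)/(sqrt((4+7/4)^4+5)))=-676290136457741/52939776005302+11967264 * sqrt(281121)/26469888002651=-12.77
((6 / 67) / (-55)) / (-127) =6 / 467995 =0.00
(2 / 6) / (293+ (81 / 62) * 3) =62 / 55227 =0.00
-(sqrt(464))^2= -464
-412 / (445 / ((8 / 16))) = -206 / 445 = -0.46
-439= -439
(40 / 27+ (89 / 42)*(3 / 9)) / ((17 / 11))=9097 / 6426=1.42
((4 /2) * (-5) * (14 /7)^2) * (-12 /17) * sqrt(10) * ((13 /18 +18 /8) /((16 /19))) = 10165 * sqrt(10) /102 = 315.14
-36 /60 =-3 /5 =-0.60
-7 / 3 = -2.33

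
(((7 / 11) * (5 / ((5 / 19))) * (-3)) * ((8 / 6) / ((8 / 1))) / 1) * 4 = -266 / 11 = -24.18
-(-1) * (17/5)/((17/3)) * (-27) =-81/5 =-16.20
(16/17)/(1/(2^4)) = 15.06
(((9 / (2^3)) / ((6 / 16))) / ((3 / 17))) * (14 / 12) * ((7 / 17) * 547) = 26803 / 6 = 4467.17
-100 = -100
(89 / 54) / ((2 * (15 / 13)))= 1157 / 1620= 0.71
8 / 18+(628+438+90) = 10408 / 9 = 1156.44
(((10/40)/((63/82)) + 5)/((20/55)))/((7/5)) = 36905/3528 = 10.46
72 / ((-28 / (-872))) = 15696 / 7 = 2242.29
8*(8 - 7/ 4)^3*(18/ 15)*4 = 9375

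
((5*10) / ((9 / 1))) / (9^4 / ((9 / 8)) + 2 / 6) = 50 / 52491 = 0.00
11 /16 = 0.69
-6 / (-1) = 6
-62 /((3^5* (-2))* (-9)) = -31 /2187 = -0.01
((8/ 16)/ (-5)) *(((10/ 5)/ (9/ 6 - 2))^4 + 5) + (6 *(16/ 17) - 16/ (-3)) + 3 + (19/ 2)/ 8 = -44603/ 4080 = -10.93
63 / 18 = 7 / 2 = 3.50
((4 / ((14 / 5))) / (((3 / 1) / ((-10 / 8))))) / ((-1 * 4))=25 / 168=0.15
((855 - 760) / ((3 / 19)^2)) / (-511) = -34295 / 4599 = -7.46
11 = 11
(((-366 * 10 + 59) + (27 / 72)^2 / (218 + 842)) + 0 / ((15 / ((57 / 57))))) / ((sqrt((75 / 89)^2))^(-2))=-274828309875 / 107472128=-2557.21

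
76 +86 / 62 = 2399 / 31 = 77.39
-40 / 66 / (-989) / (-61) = -20 / 1990857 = -0.00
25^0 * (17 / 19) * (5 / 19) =85 / 361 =0.24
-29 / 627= -0.05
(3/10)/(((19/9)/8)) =108/95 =1.14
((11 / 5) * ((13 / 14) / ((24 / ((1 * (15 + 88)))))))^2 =216943441 / 2822400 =76.86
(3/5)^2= 9/25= 0.36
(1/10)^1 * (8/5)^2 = 32/125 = 0.26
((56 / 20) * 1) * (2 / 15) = 0.37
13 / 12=1.08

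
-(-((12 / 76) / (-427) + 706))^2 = -32807406450625 / 65820769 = -498435.48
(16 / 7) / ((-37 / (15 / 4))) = -60 / 259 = -0.23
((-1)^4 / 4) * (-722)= -361 / 2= -180.50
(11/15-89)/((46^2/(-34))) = 11254/7935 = 1.42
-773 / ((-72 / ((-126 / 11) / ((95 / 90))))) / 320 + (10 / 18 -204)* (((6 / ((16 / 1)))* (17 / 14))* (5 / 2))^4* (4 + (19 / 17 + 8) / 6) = -9925328703929691 / 5261848739840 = -1886.28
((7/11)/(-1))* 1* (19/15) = -133/165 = -0.81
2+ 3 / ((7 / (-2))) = 1.14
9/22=0.41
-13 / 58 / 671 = -13 / 38918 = -0.00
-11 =-11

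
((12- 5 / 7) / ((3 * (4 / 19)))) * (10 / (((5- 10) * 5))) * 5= -1501 / 42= -35.74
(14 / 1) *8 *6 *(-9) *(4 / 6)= -4032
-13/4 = -3.25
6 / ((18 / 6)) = 2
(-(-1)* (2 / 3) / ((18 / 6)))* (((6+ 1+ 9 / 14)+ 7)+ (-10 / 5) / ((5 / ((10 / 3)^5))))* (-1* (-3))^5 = -510185 / 63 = -8098.17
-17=-17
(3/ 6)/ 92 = 1/ 184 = 0.01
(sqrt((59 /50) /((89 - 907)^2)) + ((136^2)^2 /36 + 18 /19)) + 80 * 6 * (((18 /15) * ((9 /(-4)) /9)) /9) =sqrt(118) /8180 + 1624982002 /171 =9502818.73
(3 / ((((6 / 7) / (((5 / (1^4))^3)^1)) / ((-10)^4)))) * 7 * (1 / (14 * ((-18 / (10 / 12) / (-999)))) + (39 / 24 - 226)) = -6770312500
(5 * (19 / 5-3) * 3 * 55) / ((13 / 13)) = 660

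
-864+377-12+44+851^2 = 723746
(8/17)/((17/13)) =104/289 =0.36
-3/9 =-1/3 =-0.33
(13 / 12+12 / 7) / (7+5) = 235 / 1008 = 0.23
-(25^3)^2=-244140625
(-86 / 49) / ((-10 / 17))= 731 / 245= 2.98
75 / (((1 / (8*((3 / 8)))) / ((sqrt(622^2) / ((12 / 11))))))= 256575 / 2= 128287.50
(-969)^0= 1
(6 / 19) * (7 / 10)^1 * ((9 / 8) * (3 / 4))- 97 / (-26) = 154811 / 39520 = 3.92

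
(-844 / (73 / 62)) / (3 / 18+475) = -313968 / 208123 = -1.51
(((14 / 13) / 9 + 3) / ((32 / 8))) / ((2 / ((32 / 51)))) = 1460 / 5967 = 0.24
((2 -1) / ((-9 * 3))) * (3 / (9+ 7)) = -1 / 144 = -0.01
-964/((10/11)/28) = -148456/5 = -29691.20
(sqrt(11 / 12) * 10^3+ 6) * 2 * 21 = 40463.94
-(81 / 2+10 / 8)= -167 / 4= -41.75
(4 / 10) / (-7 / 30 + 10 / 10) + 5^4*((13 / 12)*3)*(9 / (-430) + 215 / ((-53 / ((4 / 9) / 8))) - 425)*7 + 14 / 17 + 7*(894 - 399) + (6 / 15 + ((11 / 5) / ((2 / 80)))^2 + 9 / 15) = -96803159412383 / 16039602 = -6035259.44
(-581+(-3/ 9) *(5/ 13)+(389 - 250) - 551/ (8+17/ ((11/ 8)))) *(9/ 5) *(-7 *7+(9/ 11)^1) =651710949/ 16016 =40691.24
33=33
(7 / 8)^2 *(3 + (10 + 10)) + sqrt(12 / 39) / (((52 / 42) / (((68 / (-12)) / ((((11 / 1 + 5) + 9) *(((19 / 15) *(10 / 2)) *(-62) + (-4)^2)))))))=357 *sqrt(13) / 4774250 + 1127 / 64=17.61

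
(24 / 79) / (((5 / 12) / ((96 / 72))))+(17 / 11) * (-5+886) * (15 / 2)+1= 88755863 / 8690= 10213.56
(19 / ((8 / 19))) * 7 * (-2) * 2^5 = -20216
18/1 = 18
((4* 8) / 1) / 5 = 32 / 5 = 6.40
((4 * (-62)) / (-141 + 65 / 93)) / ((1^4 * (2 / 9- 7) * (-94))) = 0.00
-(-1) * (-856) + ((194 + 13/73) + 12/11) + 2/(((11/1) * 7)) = -3713823/5621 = -660.71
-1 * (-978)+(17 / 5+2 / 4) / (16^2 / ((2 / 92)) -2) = 115149759 / 117740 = 978.00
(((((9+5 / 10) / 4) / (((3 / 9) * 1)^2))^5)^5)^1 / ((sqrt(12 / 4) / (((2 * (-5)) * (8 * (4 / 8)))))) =-111365714926680734524011160842118969638719424650593457085 * sqrt(3) / 4722366482869645213696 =-40846274251258115647235520000000000.00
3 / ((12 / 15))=15 / 4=3.75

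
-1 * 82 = -82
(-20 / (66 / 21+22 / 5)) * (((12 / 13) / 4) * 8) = -700 / 143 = -4.90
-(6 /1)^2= -36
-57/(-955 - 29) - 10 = -3261/328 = -9.94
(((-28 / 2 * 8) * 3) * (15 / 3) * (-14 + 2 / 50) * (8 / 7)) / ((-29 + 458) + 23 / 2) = 268032 / 4405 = 60.85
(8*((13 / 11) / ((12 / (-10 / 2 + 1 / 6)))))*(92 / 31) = -34684 / 3069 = -11.30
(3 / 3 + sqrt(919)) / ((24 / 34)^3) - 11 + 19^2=439.03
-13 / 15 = -0.87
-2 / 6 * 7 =-7 / 3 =-2.33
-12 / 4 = -3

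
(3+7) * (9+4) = 130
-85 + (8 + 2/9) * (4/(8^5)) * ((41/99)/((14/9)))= -482548243/5677056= -85.00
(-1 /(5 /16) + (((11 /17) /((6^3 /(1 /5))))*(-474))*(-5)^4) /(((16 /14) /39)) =-50315447 /8160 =-6166.11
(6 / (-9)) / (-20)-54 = -1619 / 30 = -53.97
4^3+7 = 71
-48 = -48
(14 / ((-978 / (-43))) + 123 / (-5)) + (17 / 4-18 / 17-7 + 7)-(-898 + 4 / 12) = 48596323 / 55420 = 876.87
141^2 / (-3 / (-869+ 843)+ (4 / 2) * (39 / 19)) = 3273738 / 695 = 4710.41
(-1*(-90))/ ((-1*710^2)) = -0.00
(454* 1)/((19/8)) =3632/19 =191.16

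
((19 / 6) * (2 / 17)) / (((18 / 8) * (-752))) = -19 / 86292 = -0.00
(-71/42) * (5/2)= -355/84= -4.23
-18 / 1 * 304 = -5472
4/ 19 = 0.21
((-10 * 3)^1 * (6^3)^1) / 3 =-2160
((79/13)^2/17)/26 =6241/74698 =0.08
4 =4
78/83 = 0.94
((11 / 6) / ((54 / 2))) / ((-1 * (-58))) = 11 / 9396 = 0.00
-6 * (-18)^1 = 108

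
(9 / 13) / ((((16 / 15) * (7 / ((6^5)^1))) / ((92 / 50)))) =603612 / 455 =1326.62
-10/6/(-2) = 5/6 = 0.83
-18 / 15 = -6 / 5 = -1.20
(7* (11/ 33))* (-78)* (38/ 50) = -3458/ 25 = -138.32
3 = 3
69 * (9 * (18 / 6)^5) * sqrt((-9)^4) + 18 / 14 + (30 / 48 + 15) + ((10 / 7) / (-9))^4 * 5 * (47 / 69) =106288130695175585 / 8695634472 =12223159.91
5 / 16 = 0.31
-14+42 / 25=-308 / 25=-12.32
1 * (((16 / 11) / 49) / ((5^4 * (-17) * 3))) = -16 / 17180625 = -0.00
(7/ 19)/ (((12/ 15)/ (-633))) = -22155/ 76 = -291.51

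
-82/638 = -41/319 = -0.13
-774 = -774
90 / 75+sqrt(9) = 21 / 5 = 4.20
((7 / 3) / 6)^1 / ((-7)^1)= -1 / 18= -0.06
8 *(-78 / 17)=-624 / 17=-36.71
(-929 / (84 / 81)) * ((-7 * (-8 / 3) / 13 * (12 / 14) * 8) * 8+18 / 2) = -4088529 / 52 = -78625.56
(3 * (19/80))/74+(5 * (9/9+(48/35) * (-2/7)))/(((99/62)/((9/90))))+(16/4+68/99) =4.89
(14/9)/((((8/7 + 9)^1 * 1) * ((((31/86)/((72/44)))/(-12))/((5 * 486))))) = -491520960/24211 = -20301.56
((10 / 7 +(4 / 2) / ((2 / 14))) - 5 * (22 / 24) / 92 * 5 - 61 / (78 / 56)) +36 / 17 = -45255185 / 1707888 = -26.50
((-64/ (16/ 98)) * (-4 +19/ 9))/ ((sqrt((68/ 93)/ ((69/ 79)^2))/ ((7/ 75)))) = 31556 * sqrt(1581)/ 17775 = 70.59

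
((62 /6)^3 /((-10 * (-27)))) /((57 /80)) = 238328 /41553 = 5.74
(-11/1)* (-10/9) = 110/9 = 12.22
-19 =-19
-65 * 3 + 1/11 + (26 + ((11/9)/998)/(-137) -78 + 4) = -242.91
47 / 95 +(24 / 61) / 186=89257 / 179645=0.50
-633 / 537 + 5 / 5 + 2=326 / 179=1.82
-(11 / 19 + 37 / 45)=-1198 / 855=-1.40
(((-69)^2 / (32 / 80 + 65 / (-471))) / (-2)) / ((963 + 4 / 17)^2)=-648062559 / 66177106250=-0.01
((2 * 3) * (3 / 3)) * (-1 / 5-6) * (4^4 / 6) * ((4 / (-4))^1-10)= 87296 / 5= 17459.20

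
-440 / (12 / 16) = -1760 / 3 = -586.67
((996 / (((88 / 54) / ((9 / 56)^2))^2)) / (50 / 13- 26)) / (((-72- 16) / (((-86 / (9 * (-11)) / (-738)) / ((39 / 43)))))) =-1006896987 / 6045144159617024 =-0.00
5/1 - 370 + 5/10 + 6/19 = -13839/38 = -364.18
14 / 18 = 7 / 9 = 0.78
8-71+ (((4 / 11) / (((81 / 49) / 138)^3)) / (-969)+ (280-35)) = -7622132602 / 209801097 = -36.33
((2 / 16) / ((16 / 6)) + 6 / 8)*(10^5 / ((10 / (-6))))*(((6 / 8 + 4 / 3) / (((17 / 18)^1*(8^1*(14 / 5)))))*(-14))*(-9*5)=-2966308.59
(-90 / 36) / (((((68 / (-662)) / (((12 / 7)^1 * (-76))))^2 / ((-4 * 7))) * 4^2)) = 14238547560 / 2023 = 7038332.95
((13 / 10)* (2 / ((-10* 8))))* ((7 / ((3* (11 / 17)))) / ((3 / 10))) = -1547 / 3960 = -0.39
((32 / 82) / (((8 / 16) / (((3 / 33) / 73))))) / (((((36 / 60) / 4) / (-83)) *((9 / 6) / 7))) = -743680 / 296307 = -2.51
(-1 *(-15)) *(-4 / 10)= -6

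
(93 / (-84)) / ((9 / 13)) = -403 / 252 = -1.60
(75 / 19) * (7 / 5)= 105 / 19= 5.53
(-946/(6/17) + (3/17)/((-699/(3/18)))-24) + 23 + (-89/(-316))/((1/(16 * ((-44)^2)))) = 3781888835/625838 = 6042.92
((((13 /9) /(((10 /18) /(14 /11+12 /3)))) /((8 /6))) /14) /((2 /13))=14703 /3080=4.77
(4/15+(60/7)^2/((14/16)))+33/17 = 7537109/87465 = 86.17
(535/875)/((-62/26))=-1391/5425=-0.26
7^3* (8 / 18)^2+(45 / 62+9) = 77.48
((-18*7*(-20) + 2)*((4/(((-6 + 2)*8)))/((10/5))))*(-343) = 432523/8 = 54065.38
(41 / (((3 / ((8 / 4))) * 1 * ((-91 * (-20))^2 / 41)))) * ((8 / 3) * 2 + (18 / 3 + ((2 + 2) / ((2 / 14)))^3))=11076109 / 1490580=7.43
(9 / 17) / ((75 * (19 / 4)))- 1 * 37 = -298763 / 8075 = -37.00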